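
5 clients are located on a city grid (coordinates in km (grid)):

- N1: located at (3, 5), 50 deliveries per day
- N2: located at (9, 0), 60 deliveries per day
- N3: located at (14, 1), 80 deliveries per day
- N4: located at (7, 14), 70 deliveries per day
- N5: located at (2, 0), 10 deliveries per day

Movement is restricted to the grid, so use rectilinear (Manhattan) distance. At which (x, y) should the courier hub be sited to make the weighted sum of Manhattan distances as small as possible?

Manhattan distance separates: Σwᵢ(|x−xᵢ|+|y−yᵢ|) = Σwᵢ|x−xᵢ| + Σwᵢ|y−yᵢ|, so x and y are optimised independently as 1-D weighted medians.
Total weight W = 270; half = 135.
x-coordinate, sorted with cumulative weight:
  x=2 (N5, w=10) cum 10
  x=3 (N1, w=50) cum 60
  x=7 (N4, w=70) cum 130
  x=9 (N2, w=60) cum 190  ← median
  x=14 (N3, w=80) cum 270
⇒ x* = 9
y-coordinate, sorted with cumulative weight:
  y=0 (N2, w=60) cum 60
  y=0 (N5, w=10) cum 70
  y=1 (N3, w=80) cum 150  ← median
  y=5 (N1, w=50) cum 200
  y=14 (N4, w=70) cum 270
⇒ y* = 1

(9, 1)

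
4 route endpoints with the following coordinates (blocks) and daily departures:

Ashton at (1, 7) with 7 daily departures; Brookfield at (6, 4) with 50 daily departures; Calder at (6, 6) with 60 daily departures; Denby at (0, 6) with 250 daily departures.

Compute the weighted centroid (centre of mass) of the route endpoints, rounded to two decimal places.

(1.82, 5.75)

The minimiser of Σwᵢ‖p−pᵢ‖² is the weighted centroid p* = (Σwᵢpᵢ)/(Σwᵢ).
Σwᵢ = 367.
Σwᵢxᵢ = 7·1 + 50·6 + 60·6 + 250·0 = 667.
Σwᵢyᵢ = 7·7 + 50·4 + 60·6 + 250·6 = 2109.
x* = 667/367 = 1.82, y* = 2109/367 = 5.75.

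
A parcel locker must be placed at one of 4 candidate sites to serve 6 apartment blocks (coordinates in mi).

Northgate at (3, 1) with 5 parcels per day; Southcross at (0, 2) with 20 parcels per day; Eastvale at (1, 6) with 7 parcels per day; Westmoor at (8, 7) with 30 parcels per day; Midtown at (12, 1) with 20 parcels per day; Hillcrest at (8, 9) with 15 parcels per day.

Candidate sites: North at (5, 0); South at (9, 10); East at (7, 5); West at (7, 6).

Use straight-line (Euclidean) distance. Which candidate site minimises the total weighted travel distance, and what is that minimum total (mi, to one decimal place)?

West, total 466.5 mi

Total weighted distance at each candidate:
  North (5, 0): total = 681.6
  South (9, 10): total = 663.3
  East (7, 5): total = 480.2
  West (7, 6): total = 466.5
Minimum is at West with total 466.5 mi.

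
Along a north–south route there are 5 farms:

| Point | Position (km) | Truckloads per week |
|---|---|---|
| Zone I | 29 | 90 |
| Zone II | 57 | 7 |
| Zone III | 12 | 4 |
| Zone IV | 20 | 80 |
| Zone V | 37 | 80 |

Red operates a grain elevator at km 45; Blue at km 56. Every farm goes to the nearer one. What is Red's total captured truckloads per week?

254

The indifferent point is the midpoint (45+56)/2 = 50.5; farms left of it (closer to Red at 45) go to Red, those right go to Blue.
  Zone III at 12 (w=4) → Red
  Zone IV at 20 (w=80) → Red
  Zone I at 29 (w=90) → Red
  Zone V at 37 (w=80) → Red
  Zone II at 57 (w=7) → Blue
Red captures 254; Blue captures 7.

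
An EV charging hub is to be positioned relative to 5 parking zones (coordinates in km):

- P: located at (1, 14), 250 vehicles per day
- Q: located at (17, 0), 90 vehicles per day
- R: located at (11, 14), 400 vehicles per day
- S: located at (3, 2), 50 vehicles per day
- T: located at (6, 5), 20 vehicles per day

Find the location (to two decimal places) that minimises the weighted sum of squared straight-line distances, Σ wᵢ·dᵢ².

The minimiser of Σwᵢ‖p−pᵢ‖² is the weighted centroid p* = (Σwᵢpᵢ)/(Σwᵢ).
Σwᵢ = 810.
Σwᵢxᵢ = 250·1 + 90·17 + 400·11 + 50·3 + 20·6 = 6450.
Σwᵢyᵢ = 250·14 + 90·0 + 400·14 + 50·2 + 20·5 = 9300.
x* = 6450/810 = 7.96, y* = 9300/810 = 11.48.

(7.96, 11.48)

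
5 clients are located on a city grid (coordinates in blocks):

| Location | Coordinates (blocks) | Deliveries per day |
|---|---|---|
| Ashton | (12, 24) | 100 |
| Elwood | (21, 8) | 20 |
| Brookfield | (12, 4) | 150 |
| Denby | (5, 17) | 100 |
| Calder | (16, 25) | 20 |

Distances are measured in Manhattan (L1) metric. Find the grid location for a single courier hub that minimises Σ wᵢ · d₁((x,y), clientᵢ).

Manhattan distance separates: Σwᵢ(|x−xᵢ|+|y−yᵢ|) = Σwᵢ|x−xᵢ| + Σwᵢ|y−yᵢ|, so x and y are optimised independently as 1-D weighted medians.
Total weight W = 390; half = 195.
x-coordinate, sorted with cumulative weight:
  x=5 (Denby, w=100) cum 100
  x=12 (Ashton, w=100) cum 200  ← median
  x=12 (Brookfield, w=150) cum 350
  x=16 (Calder, w=20) cum 370
  x=21 (Elwood, w=20) cum 390
⇒ x* = 12
y-coordinate, sorted with cumulative weight:
  y=4 (Brookfield, w=150) cum 150
  y=8 (Elwood, w=20) cum 170
  y=17 (Denby, w=100) cum 270  ← median
  y=24 (Ashton, w=100) cum 370
  y=25 (Calder, w=20) cum 390
⇒ y* = 17

(12, 17)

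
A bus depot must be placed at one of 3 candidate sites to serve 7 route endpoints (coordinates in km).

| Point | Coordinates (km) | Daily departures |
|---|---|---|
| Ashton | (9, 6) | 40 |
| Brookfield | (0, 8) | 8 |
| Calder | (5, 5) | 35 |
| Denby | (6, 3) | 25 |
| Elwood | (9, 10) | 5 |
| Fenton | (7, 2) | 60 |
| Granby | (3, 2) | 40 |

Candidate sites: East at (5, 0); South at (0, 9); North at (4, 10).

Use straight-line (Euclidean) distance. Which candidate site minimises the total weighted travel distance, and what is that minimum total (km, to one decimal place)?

East, total 954.7 km

Total weighted distance at each candidate:
  East (5, 0): total = 954.7
  South (0, 9): total = 1767.6
  North (4, 10): total = 1512.5
Minimum is at East with total 954.7 km.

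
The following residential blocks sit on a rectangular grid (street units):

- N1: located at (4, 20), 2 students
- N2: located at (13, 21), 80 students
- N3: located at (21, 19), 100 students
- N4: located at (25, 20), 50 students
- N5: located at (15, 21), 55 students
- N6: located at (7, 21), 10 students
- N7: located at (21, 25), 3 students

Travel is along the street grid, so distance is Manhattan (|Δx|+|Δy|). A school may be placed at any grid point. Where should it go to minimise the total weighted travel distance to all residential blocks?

Manhattan distance separates: Σwᵢ(|x−xᵢ|+|y−yᵢ|) = Σwᵢ|x−xᵢ| + Σwᵢ|y−yᵢ|, so x and y are optimised independently as 1-D weighted medians.
Total weight W = 300; half = 150.
x-coordinate, sorted with cumulative weight:
  x=4 (N1, w=2) cum 2
  x=7 (N6, w=10) cum 12
  x=13 (N2, w=80) cum 92
  x=15 (N5, w=55) cum 147
  x=21 (N3, w=100) cum 247  ← median
  x=21 (N7, w=3) cum 250
  x=25 (N4, w=50) cum 300
⇒ x* = 21
y-coordinate, sorted with cumulative weight:
  y=19 (N3, w=100) cum 100
  y=20 (N1, w=2) cum 102
  y=20 (N4, w=50) cum 152  ← median
  y=21 (N2, w=80) cum 232
  y=21 (N5, w=55) cum 287
  y=21 (N6, w=10) cum 297
  y=25 (N7, w=3) cum 300
⇒ y* = 20

(21, 20)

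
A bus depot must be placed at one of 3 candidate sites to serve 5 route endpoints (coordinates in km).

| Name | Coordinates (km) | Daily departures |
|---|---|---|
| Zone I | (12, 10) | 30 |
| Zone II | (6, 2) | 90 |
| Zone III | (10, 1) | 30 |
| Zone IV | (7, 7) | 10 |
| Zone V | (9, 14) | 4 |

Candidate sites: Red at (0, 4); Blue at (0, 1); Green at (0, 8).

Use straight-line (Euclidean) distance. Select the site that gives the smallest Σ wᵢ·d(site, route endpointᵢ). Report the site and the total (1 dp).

Total weighted distance at each candidate:
  Red (0, 4): total = 1414.9
  Blue (0, 1): total = 1452.9
  Green (0, 8): total = 1608.8
Minimum is at Red with total 1414.9 km.

Red, total 1414.9 km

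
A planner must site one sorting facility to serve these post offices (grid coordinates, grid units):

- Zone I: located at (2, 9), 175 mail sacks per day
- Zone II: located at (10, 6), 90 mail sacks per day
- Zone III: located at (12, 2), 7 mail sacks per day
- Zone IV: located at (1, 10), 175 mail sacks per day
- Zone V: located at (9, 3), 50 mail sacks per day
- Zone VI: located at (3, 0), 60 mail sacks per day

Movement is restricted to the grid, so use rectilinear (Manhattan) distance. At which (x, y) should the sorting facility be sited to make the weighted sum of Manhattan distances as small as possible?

(2, 9)

Manhattan distance separates: Σwᵢ(|x−xᵢ|+|y−yᵢ|) = Σwᵢ|x−xᵢ| + Σwᵢ|y−yᵢ|, so x and y are optimised independently as 1-D weighted medians.
Total weight W = 557; half = 278.5.
x-coordinate, sorted with cumulative weight:
  x=1 (Zone IV, w=175) cum 175
  x=2 (Zone I, w=175) cum 350  ← median
  x=3 (Zone VI, w=60) cum 410
  x=9 (Zone V, w=50) cum 460
  x=10 (Zone II, w=90) cum 550
  x=12 (Zone III, w=7) cum 557
⇒ x* = 2
y-coordinate, sorted with cumulative weight:
  y=0 (Zone VI, w=60) cum 60
  y=2 (Zone III, w=7) cum 67
  y=3 (Zone V, w=50) cum 117
  y=6 (Zone II, w=90) cum 207
  y=9 (Zone I, w=175) cum 382  ← median
  y=10 (Zone IV, w=175) cum 557
⇒ y* = 9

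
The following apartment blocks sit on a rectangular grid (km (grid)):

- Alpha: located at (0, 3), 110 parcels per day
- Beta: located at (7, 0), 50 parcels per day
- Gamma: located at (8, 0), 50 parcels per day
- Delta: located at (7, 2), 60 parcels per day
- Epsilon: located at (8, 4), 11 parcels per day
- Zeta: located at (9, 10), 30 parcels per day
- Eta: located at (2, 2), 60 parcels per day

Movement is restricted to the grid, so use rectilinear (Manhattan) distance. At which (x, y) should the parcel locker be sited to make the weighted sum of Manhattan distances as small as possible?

(7, 2)

Manhattan distance separates: Σwᵢ(|x−xᵢ|+|y−yᵢ|) = Σwᵢ|x−xᵢ| + Σwᵢ|y−yᵢ|, so x and y are optimised independently as 1-D weighted medians.
Total weight W = 371; half = 185.5.
x-coordinate, sorted with cumulative weight:
  x=0 (Alpha, w=110) cum 110
  x=2 (Eta, w=60) cum 170
  x=7 (Beta, w=50) cum 220  ← median
  x=7 (Delta, w=60) cum 280
  x=8 (Gamma, w=50) cum 330
  x=8 (Epsilon, w=11) cum 341
  x=9 (Zeta, w=30) cum 371
⇒ x* = 7
y-coordinate, sorted with cumulative weight:
  y=0 (Beta, w=50) cum 50
  y=0 (Gamma, w=50) cum 100
  y=2 (Delta, w=60) cum 160
  y=2 (Eta, w=60) cum 220  ← median
  y=3 (Alpha, w=110) cum 330
  y=4 (Epsilon, w=11) cum 341
  y=10 (Zeta, w=30) cum 371
⇒ y* = 2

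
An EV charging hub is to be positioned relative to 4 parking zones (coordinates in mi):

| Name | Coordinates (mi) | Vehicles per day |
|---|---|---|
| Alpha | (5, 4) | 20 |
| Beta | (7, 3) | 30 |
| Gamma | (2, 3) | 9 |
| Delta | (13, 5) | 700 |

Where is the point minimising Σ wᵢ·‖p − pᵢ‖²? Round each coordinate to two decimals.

(12.42, 4.87)

The minimiser of Σwᵢ‖p−pᵢ‖² is the weighted centroid p* = (Σwᵢpᵢ)/(Σwᵢ).
Σwᵢ = 759.
Σwᵢxᵢ = 20·5 + 30·7 + 9·2 + 700·13 = 9428.
Σwᵢyᵢ = 20·4 + 30·3 + 9·3 + 700·5 = 3697.
x* = 9428/759 = 12.42, y* = 3697/759 = 4.87.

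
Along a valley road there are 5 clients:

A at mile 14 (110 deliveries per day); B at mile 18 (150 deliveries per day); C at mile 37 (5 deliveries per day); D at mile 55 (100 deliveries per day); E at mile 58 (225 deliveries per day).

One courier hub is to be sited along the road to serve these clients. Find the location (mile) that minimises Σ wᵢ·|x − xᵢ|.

For a sum of weighted absolute distances on a line, the optimum is the weighted median (not the mean). Total weight W = 590; half-weight = 295.
Sort by position and accumulate weight:
  mile 14 (A, w=110) → cum 110
  mile 18 (B, w=150) → cum 260
  mile 37 (C, w=5) → cum 265
  mile 55 (D, w=100) → cum 365  ≥ 295 → median here
  mile 58 (E, w=225) → cum 590
Optimal location: mile 55.

x = 55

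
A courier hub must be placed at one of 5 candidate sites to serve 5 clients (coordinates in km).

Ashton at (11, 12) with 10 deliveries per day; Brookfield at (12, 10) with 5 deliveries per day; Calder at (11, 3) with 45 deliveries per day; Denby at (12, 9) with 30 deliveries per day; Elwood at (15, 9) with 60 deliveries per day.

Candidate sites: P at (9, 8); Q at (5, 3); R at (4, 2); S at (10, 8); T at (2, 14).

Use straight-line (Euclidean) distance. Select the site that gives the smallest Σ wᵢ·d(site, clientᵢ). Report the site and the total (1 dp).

S, total 657.9 km

Total weighted distance at each candidate:
  P (9, 8): total = 764.9
  Q (5, 3): total = 1404.0
  R (4, 2): total = 1598.0
  S (10, 8): total = 657.9
  T (2, 14): total = 1956.7
Minimum is at S with total 657.9 km.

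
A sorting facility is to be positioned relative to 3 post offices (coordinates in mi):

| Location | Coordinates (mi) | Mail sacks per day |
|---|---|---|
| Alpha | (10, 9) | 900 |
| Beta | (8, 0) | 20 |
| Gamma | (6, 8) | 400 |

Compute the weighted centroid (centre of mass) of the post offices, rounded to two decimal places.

The minimiser of Σwᵢ‖p−pᵢ‖² is the weighted centroid p* = (Σwᵢpᵢ)/(Σwᵢ).
Σwᵢ = 1320.
Σwᵢxᵢ = 900·10 + 20·8 + 400·6 = 11560.
Σwᵢyᵢ = 900·9 + 20·0 + 400·8 = 11300.
x* = 11560/1320 = 8.76, y* = 11300/1320 = 8.56.

(8.76, 8.56)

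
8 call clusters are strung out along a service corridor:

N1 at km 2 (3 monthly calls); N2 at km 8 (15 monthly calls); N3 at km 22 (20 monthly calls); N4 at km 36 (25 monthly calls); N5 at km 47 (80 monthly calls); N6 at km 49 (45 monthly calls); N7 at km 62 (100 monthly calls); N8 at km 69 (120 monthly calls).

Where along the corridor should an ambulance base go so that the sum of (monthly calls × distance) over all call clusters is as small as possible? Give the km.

x = 62

For a sum of weighted absolute distances on a line, the optimum is the weighted median (not the mean). Total weight W = 408; half-weight = 204.
Sort by position and accumulate weight:
  km 2 (N1, w=3) → cum 3
  km 8 (N2, w=15) → cum 18
  km 22 (N3, w=20) → cum 38
  km 36 (N4, w=25) → cum 63
  km 47 (N5, w=80) → cum 143
  km 49 (N6, w=45) → cum 188
  km 62 (N7, w=100) → cum 288  ≥ 204 → median here
  km 69 (N8, w=120) → cum 408
Optimal location: km 62.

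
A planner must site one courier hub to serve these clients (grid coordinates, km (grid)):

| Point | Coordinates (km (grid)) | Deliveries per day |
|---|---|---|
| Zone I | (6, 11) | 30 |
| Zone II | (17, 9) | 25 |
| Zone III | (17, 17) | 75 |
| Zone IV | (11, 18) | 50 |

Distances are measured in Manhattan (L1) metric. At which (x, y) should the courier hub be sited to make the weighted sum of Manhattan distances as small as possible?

Manhattan distance separates: Σwᵢ(|x−xᵢ|+|y−yᵢ|) = Σwᵢ|x−xᵢ| + Σwᵢ|y−yᵢ|, so x and y are optimised independently as 1-D weighted medians.
Total weight W = 180; half = 90.
x-coordinate, sorted with cumulative weight:
  x=6 (Zone I, w=30) cum 30
  x=11 (Zone IV, w=50) cum 80
  x=17 (Zone II, w=25) cum 105  ← median
  x=17 (Zone III, w=75) cum 180
⇒ x* = 17
y-coordinate, sorted with cumulative weight:
  y=9 (Zone II, w=25) cum 25
  y=11 (Zone I, w=30) cum 55
  y=17 (Zone III, w=75) cum 130  ← median
  y=18 (Zone IV, w=50) cum 180
⇒ y* = 17

(17, 17)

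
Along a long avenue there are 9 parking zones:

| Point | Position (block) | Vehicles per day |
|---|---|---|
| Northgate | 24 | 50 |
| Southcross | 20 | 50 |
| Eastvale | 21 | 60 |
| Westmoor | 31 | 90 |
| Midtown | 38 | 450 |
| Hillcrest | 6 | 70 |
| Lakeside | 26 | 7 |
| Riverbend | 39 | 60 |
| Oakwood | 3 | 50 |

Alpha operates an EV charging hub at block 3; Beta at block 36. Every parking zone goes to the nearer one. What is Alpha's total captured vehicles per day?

120

The indifferent point is the midpoint (3+36)/2 = 19.5; parking zones left of it (closer to Alpha at 3) go to Alpha, those right go to Beta.
  Oakwood at 3 (w=50) → Alpha
  Hillcrest at 6 (w=70) → Alpha
  Southcross at 20 (w=50) → Beta
  Eastvale at 21 (w=60) → Beta
  Northgate at 24 (w=50) → Beta
  Lakeside at 26 (w=7) → Beta
  Westmoor at 31 (w=90) → Beta
  Midtown at 38 (w=450) → Beta
  Riverbend at 39 (w=60) → Beta
Alpha captures 120; Beta captures 767.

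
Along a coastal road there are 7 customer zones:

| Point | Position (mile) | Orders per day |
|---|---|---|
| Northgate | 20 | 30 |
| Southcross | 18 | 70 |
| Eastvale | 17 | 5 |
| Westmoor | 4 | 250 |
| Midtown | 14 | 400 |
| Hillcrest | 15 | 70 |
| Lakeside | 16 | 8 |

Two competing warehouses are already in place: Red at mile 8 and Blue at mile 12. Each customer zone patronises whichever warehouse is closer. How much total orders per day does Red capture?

250

The indifferent point is the midpoint (8+12)/2 = 10; customer zones left of it (closer to Red at 8) go to Red, those right go to Blue.
  Westmoor at 4 (w=250) → Red
  Midtown at 14 (w=400) → Blue
  Hillcrest at 15 (w=70) → Blue
  Lakeside at 16 (w=8) → Blue
  Eastvale at 17 (w=5) → Blue
  Southcross at 18 (w=70) → Blue
  Northgate at 20 (w=30) → Blue
Red captures 250; Blue captures 583.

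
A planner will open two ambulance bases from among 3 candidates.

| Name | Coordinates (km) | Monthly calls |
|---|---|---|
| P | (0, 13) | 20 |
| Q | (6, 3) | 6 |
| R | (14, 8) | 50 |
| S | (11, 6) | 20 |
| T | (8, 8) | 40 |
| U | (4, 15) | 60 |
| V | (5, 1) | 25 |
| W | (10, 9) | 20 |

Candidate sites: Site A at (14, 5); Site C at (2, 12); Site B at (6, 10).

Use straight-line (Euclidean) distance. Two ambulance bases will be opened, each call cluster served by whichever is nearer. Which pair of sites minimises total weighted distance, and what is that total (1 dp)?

Evaluate every pair (each demand assigned to the nearer of the two):
  {Site A, Site B}: total = 1134.5
  {Site A, Site C}: total = 1151.5
  {Site C, Site B}: total = 1265.4
Best pair: {Site A, Site B} with total 1134.5.

{Site A, Site B}, total 1134.5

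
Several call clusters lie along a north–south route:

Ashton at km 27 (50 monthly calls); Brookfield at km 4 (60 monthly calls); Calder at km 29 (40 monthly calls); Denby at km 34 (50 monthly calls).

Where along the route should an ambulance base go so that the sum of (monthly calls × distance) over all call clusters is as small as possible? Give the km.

x = 27

For a sum of weighted absolute distances on a line, the optimum is the weighted median (not the mean). Total weight W = 200; half-weight = 100.
Sort by position and accumulate weight:
  km 4 (Brookfield, w=60) → cum 60
  km 27 (Ashton, w=50) → cum 110  ≥ 100 → median here
  km 29 (Calder, w=40) → cum 150
  km 34 (Denby, w=50) → cum 200
Optimal location: km 27.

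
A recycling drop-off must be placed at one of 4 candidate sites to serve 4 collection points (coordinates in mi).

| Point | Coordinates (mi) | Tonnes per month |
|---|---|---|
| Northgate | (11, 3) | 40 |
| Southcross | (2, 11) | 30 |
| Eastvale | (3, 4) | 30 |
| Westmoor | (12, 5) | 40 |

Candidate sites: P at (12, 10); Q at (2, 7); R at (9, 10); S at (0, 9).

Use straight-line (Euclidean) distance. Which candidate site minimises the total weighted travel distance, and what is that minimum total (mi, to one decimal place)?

R, total 991.1 mi

Total weighted distance at each candidate:
  P (12, 10): total = 1108.8
  Q (2, 7): total = 1016.7
  R (9, 10): total = 991.1
  S (0, 9): total = 1266.9
Minimum is at R with total 991.1 mi.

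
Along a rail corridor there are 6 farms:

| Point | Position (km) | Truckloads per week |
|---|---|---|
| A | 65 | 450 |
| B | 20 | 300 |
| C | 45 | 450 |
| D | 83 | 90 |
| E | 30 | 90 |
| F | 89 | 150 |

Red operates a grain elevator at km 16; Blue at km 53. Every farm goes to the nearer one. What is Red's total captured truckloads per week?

390

The indifferent point is the midpoint (16+53)/2 = 34.5; farms left of it (closer to Red at 16) go to Red, those right go to Blue.
  B at 20 (w=300) → Red
  E at 30 (w=90) → Red
  C at 45 (w=450) → Blue
  A at 65 (w=450) → Blue
  D at 83 (w=90) → Blue
  F at 89 (w=150) → Blue
Red captures 390; Blue captures 1140.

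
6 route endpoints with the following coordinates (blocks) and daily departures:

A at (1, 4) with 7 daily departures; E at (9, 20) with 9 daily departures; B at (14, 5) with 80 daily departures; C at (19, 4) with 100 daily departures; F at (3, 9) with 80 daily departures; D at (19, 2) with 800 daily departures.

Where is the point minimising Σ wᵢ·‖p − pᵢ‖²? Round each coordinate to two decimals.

(17.24, 3.09)

The minimiser of Σwᵢ‖p−pᵢ‖² is the weighted centroid p* = (Σwᵢpᵢ)/(Σwᵢ).
Σwᵢ = 1076.
Σwᵢxᵢ = 7·1 + 9·9 + 80·14 + 100·19 + 80·3 + 800·19 = 18548.
Σwᵢyᵢ = 7·4 + 9·20 + 80·5 + 100·4 + 80·9 + 800·2 = 3328.
x* = 18548/1076 = 17.24, y* = 3328/1076 = 3.09.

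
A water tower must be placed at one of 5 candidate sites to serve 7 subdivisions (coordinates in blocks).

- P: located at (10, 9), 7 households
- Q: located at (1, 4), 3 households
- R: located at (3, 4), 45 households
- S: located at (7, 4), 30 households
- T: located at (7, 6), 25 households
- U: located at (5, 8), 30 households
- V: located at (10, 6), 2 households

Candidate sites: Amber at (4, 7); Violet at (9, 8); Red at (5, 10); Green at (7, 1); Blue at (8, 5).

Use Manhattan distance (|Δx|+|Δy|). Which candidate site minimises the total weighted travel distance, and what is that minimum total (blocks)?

Amber, total 608 blocks

Total weighted distance at each candidate:
  Amber (4, 7): total = 608
  Violet (9, 8): total = 906
  Red (5, 10): total = 900
  Green (7, 1): total = 920
  Blue (8, 5): total = 632
Minimum is at Amber with total 608 blocks.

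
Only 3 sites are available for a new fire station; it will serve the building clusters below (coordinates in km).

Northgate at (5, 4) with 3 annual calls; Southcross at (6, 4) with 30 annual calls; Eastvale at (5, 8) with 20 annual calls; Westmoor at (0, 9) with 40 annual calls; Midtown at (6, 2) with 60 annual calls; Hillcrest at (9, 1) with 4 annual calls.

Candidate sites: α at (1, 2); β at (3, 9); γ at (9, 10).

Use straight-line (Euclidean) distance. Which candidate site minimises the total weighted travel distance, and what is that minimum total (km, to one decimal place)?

Total weighted distance at each candidate:
  α (1, 2): total = 934.3
  β (3, 9): total = 852.8
  γ (9, 10): total = 1223.2
Minimum is at β with total 852.8 km.

β, total 852.8 km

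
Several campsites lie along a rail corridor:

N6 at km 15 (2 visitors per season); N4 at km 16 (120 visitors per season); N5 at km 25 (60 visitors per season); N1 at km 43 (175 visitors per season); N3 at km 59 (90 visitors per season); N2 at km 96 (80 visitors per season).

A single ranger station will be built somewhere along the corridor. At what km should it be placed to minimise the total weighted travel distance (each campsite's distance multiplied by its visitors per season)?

For a sum of weighted absolute distances on a line, the optimum is the weighted median (not the mean). Total weight W = 527; half-weight = 263.5.
Sort by position and accumulate weight:
  km 15 (N6, w=2) → cum 2
  km 16 (N4, w=120) → cum 122
  km 25 (N5, w=60) → cum 182
  km 43 (N1, w=175) → cum 357  ≥ 263.5 → median here
  km 59 (N3, w=90) → cum 447
  km 96 (N2, w=80) → cum 527
Optimal location: km 43.

x = 43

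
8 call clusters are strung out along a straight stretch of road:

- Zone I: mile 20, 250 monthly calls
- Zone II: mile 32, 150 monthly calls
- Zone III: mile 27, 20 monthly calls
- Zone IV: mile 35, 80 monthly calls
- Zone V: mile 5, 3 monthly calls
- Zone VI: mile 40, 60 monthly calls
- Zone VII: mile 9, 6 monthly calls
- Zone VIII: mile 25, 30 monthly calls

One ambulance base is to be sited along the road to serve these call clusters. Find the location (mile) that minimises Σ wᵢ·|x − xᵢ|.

For a sum of weighted absolute distances on a line, the optimum is the weighted median (not the mean). Total weight W = 599; half-weight = 299.5.
Sort by position and accumulate weight:
  mile 5 (Zone V, w=3) → cum 3
  mile 9 (Zone VII, w=6) → cum 9
  mile 20 (Zone I, w=250) → cum 259
  mile 25 (Zone VIII, w=30) → cum 289
  mile 27 (Zone III, w=20) → cum 309  ≥ 299.5 → median here
  mile 32 (Zone II, w=150) → cum 459
  mile 35 (Zone IV, w=80) → cum 539
  mile 40 (Zone VI, w=60) → cum 599
Optimal location: mile 27.

x = 27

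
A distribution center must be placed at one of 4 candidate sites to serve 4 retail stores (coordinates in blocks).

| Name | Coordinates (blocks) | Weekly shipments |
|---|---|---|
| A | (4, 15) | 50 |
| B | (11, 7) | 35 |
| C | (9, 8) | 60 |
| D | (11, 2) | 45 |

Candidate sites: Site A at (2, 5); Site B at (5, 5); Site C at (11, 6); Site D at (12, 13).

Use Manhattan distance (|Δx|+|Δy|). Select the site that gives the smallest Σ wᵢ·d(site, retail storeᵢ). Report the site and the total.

Site C, total 1255 blocks

Total weighted distance at each candidate:
  Site A (2, 5): total = 2125
  Site B (5, 5): total = 1655
  Site C (11, 6): total = 1255
  Site D (12, 13): total = 1765
Minimum is at Site C with total 1255 blocks.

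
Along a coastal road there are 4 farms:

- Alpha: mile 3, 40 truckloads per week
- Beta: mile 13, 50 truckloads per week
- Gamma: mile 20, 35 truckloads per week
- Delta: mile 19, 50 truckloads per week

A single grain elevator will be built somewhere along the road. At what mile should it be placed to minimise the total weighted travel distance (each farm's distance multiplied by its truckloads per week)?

For a sum of weighted absolute distances on a line, the optimum is the weighted median (not the mean). Total weight W = 175; half-weight = 87.5.
Sort by position and accumulate weight:
  mile 3 (Alpha, w=40) → cum 40
  mile 13 (Beta, w=50) → cum 90  ≥ 87.5 → median here
  mile 19 (Delta, w=50) → cum 140
  mile 20 (Gamma, w=35) → cum 175
Optimal location: mile 13.

x = 13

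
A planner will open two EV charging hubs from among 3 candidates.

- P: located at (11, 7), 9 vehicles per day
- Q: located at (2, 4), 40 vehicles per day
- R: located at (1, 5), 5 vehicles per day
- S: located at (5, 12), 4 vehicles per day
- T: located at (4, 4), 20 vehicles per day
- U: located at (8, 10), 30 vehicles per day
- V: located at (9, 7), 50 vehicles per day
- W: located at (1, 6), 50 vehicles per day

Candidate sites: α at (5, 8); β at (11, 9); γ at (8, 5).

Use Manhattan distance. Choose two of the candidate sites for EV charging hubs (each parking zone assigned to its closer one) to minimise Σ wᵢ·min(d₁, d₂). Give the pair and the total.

{α, β}, total 1069

Evaluate every pair (each demand assigned to the nearer of the two):
  {α, β}: total = 1069
  {α, γ}: total = 1076
  {β, γ}: total = 1139
Best pair: {α, β} with total 1069.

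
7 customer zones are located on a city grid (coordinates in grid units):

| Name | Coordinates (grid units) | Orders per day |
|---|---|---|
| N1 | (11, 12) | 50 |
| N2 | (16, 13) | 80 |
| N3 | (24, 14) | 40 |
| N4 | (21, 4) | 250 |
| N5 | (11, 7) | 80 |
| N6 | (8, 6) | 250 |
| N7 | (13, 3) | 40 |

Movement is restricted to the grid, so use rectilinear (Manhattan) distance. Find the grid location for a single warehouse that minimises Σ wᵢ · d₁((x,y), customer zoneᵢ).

(13, 6)

Manhattan distance separates: Σwᵢ(|x−xᵢ|+|y−yᵢ|) = Σwᵢ|x−xᵢ| + Σwᵢ|y−yᵢ|, so x and y are optimised independently as 1-D weighted medians.
Total weight W = 790; half = 395.
x-coordinate, sorted with cumulative weight:
  x=8 (N6, w=250) cum 250
  x=11 (N1, w=50) cum 300
  x=11 (N5, w=80) cum 380
  x=13 (N7, w=40) cum 420  ← median
  x=16 (N2, w=80) cum 500
  x=21 (N4, w=250) cum 750
  x=24 (N3, w=40) cum 790
⇒ x* = 13
y-coordinate, sorted with cumulative weight:
  y=3 (N7, w=40) cum 40
  y=4 (N4, w=250) cum 290
  y=6 (N6, w=250) cum 540  ← median
  y=7 (N5, w=80) cum 620
  y=12 (N1, w=50) cum 670
  y=13 (N2, w=80) cum 750
  y=14 (N3, w=40) cum 790
⇒ y* = 6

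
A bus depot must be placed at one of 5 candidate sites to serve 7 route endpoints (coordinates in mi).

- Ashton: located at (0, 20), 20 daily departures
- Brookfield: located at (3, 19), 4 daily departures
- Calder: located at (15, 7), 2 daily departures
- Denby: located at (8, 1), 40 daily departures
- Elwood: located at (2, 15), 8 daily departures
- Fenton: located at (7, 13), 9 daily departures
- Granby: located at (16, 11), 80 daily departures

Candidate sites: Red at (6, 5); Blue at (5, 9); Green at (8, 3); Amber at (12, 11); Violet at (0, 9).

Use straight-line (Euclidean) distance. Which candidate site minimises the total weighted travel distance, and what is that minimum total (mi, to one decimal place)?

Amber, total 1243.6 mi

Total weighted distance at each candidate:
  Red (6, 5): total = 1669.4
  Blue (5, 9): total = 1633.0
  Green (8, 3): total = 1641.8
  Amber (12, 11): total = 1243.6
  Violet (0, 9): total = 2157.7
Minimum is at Amber with total 1243.6 mi.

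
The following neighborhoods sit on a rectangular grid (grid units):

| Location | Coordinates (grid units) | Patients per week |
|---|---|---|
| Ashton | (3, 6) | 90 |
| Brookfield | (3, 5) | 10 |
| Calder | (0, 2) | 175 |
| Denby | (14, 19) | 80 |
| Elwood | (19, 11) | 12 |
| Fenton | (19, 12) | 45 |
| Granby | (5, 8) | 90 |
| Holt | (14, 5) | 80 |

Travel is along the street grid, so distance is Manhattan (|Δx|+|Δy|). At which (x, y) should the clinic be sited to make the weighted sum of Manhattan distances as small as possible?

(5, 6)

Manhattan distance separates: Σwᵢ(|x−xᵢ|+|y−yᵢ|) = Σwᵢ|x−xᵢ| + Σwᵢ|y−yᵢ|, so x and y are optimised independently as 1-D weighted medians.
Total weight W = 582; half = 291.
x-coordinate, sorted with cumulative weight:
  x=0 (Calder, w=175) cum 175
  x=3 (Ashton, w=90) cum 265
  x=3 (Brookfield, w=10) cum 275
  x=5 (Granby, w=90) cum 365  ← median
  x=14 (Denby, w=80) cum 445
  x=14 (Holt, w=80) cum 525
  x=19 (Elwood, w=12) cum 537
  x=19 (Fenton, w=45) cum 582
⇒ x* = 5
y-coordinate, sorted with cumulative weight:
  y=2 (Calder, w=175) cum 175
  y=5 (Brookfield, w=10) cum 185
  y=5 (Holt, w=80) cum 265
  y=6 (Ashton, w=90) cum 355  ← median
  y=8 (Granby, w=90) cum 445
  y=11 (Elwood, w=12) cum 457
  y=12 (Fenton, w=45) cum 502
  y=19 (Denby, w=80) cum 582
⇒ y* = 6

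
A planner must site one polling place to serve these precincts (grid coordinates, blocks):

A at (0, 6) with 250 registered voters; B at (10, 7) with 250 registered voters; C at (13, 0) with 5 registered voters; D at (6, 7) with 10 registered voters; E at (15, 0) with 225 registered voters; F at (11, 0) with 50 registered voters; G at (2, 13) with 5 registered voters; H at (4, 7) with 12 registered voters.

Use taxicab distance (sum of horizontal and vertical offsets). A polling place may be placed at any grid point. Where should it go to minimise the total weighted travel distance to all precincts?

Manhattan distance separates: Σwᵢ(|x−xᵢ|+|y−yᵢ|) = Σwᵢ|x−xᵢ| + Σwᵢ|y−yᵢ|, so x and y are optimised independently as 1-D weighted medians.
Total weight W = 807; half = 403.5.
x-coordinate, sorted with cumulative weight:
  x=0 (A, w=250) cum 250
  x=2 (G, w=5) cum 255
  x=4 (H, w=12) cum 267
  x=6 (D, w=10) cum 277
  x=10 (B, w=250) cum 527  ← median
  x=11 (F, w=50) cum 577
  x=13 (C, w=5) cum 582
  x=15 (E, w=225) cum 807
⇒ x* = 10
y-coordinate, sorted with cumulative weight:
  y=0 (C, w=5) cum 5
  y=0 (E, w=225) cum 230
  y=0 (F, w=50) cum 280
  y=6 (A, w=250) cum 530  ← median
  y=7 (B, w=250) cum 780
  y=7 (D, w=10) cum 790
  y=7 (H, w=12) cum 802
  y=13 (G, w=5) cum 807
⇒ y* = 6

(10, 6)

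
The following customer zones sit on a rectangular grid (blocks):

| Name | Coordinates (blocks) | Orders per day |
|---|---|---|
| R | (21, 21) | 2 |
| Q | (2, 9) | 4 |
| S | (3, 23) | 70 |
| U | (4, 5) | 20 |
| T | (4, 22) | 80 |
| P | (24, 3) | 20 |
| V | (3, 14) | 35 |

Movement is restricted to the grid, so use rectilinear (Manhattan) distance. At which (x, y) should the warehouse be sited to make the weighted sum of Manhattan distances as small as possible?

(4, 22)

Manhattan distance separates: Σwᵢ(|x−xᵢ|+|y−yᵢ|) = Σwᵢ|x−xᵢ| + Σwᵢ|y−yᵢ|, so x and y are optimised independently as 1-D weighted medians.
Total weight W = 231; half = 115.5.
x-coordinate, sorted with cumulative weight:
  x=2 (Q, w=4) cum 4
  x=3 (S, w=70) cum 74
  x=3 (V, w=35) cum 109
  x=4 (U, w=20) cum 129  ← median
  x=4 (T, w=80) cum 209
  x=21 (R, w=2) cum 211
  x=24 (P, w=20) cum 231
⇒ x* = 4
y-coordinate, sorted with cumulative weight:
  y=3 (P, w=20) cum 20
  y=5 (U, w=20) cum 40
  y=9 (Q, w=4) cum 44
  y=14 (V, w=35) cum 79
  y=21 (R, w=2) cum 81
  y=22 (T, w=80) cum 161  ← median
  y=23 (S, w=70) cum 231
⇒ y* = 22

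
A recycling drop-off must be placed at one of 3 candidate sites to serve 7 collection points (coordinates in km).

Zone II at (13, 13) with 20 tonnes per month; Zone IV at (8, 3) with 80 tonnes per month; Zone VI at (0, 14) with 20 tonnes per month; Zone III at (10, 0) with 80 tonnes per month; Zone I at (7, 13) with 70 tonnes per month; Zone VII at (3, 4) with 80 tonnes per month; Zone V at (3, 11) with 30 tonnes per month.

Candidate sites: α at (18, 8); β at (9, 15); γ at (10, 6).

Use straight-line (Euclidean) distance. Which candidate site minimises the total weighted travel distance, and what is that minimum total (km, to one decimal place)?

γ, total 2550.5 km

Total weighted distance at each candidate:
  α (18, 8): total = 4867.1
  β (9, 15): total = 3853.3
  γ (10, 6): total = 2550.5
Minimum is at γ with total 2550.5 km.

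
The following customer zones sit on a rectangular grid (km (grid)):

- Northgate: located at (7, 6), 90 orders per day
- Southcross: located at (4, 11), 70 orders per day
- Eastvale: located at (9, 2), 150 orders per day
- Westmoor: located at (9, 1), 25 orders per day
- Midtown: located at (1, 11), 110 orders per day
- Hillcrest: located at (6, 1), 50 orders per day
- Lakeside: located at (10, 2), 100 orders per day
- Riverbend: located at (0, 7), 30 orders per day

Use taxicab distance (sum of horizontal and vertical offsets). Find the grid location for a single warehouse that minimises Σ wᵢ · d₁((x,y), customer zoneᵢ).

(7, 2)

Manhattan distance separates: Σwᵢ(|x−xᵢ|+|y−yᵢ|) = Σwᵢ|x−xᵢ| + Σwᵢ|y−yᵢ|, so x and y are optimised independently as 1-D weighted medians.
Total weight W = 625; half = 312.5.
x-coordinate, sorted with cumulative weight:
  x=0 (Riverbend, w=30) cum 30
  x=1 (Midtown, w=110) cum 140
  x=4 (Southcross, w=70) cum 210
  x=6 (Hillcrest, w=50) cum 260
  x=7 (Northgate, w=90) cum 350  ← median
  x=9 (Eastvale, w=150) cum 500
  x=9 (Westmoor, w=25) cum 525
  x=10 (Lakeside, w=100) cum 625
⇒ x* = 7
y-coordinate, sorted with cumulative weight:
  y=1 (Westmoor, w=25) cum 25
  y=1 (Hillcrest, w=50) cum 75
  y=2 (Eastvale, w=150) cum 225
  y=2 (Lakeside, w=100) cum 325  ← median
  y=6 (Northgate, w=90) cum 415
  y=7 (Riverbend, w=30) cum 445
  y=11 (Southcross, w=70) cum 515
  y=11 (Midtown, w=110) cum 625
⇒ y* = 2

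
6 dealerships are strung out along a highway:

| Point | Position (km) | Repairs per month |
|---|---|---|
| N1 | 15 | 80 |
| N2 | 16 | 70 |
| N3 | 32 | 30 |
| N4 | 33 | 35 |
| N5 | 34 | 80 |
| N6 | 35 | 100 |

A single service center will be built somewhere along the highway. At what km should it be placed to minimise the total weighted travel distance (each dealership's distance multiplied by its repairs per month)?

For a sum of weighted absolute distances on a line, the optimum is the weighted median (not the mean). Total weight W = 395; half-weight = 197.5.
Sort by position and accumulate weight:
  km 15 (N1, w=80) → cum 80
  km 16 (N2, w=70) → cum 150
  km 32 (N3, w=30) → cum 180
  km 33 (N4, w=35) → cum 215  ≥ 197.5 → median here
  km 34 (N5, w=80) → cum 295
  km 35 (N6, w=100) → cum 395
Optimal location: km 33.

x = 33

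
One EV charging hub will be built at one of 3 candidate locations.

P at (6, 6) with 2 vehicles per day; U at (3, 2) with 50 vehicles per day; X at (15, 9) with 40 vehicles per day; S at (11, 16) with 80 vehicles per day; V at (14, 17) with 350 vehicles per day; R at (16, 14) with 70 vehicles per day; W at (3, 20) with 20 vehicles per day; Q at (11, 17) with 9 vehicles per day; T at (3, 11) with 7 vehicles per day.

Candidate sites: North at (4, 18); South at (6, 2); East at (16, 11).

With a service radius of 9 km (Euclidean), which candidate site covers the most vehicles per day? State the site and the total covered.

East, covering 549

Coverage radius r = 9 km; a point is covered iff (Δx)²+(Δy)² ≤ 9² = 81.
  North (4, 18): covers {S, W, Q, T} → 116
  South (6, 2): covers {P, U} → 52
  East (16, 11): covers {X, S, V, R, Q} → 549
Maximum coverage at East: 549 vehicles per day.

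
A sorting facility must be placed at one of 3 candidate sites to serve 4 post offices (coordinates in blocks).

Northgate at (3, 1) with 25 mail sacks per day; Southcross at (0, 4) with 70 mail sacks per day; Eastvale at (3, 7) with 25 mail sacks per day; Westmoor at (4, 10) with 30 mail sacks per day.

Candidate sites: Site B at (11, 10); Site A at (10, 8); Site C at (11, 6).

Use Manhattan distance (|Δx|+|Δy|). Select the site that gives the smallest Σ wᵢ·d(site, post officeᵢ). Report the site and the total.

Total weighted distance at each candidate:
  Site B (11, 10): total = 2100
  Site A (10, 8): total = 1770
  Site C (11, 6): total = 1790
Minimum is at Site A with total 1770 blocks.

Site A, total 1770 blocks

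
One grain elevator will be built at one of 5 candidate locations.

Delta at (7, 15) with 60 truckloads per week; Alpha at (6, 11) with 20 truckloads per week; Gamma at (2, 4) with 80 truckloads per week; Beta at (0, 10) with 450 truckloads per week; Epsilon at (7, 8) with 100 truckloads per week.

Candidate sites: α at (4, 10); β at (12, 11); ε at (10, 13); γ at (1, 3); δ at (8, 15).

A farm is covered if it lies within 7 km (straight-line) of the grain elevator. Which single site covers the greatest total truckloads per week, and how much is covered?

α, covering 710

Coverage radius r = 7 km; a point is covered iff (Δx)²+(Δy)² ≤ 7² = 49.
  α (4, 10): covers {Delta, Alpha, Gamma, Beta, Epsilon} → 710
  β (12, 11): covers {Delta, Alpha, Epsilon} → 180
  ε (10, 13): covers {Delta, Alpha, Epsilon} → 180
  γ (1, 3): covers {Gamma} → 80
  δ (8, 15): covers {Delta, Alpha} → 80
Maximum coverage at α: 710 truckloads per week.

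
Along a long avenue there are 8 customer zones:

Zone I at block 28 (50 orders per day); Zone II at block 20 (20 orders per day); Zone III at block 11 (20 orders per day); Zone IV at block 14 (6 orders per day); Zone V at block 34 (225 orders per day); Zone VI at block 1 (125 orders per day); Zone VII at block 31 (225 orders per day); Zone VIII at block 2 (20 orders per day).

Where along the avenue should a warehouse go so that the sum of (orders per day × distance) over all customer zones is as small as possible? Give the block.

x = 31

For a sum of weighted absolute distances on a line, the optimum is the weighted median (not the mean). Total weight W = 691; half-weight = 345.5.
Sort by position and accumulate weight:
  block 1 (Zone VI, w=125) → cum 125
  block 2 (Zone VIII, w=20) → cum 145
  block 11 (Zone III, w=20) → cum 165
  block 14 (Zone IV, w=6) → cum 171
  block 20 (Zone II, w=20) → cum 191
  block 28 (Zone I, w=50) → cum 241
  block 31 (Zone VII, w=225) → cum 466  ≥ 345.5 → median here
  block 34 (Zone V, w=225) → cum 691
Optimal location: block 31.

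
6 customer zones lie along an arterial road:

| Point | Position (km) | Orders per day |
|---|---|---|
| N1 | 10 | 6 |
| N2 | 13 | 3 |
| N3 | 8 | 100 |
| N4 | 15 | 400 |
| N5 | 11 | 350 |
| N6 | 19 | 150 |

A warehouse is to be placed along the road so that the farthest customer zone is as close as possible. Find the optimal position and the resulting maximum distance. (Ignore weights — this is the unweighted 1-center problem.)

The 1-center on a line is the midpoint of the two extreme points: leftmost at 8, rightmost at 19.
Optimal location = (8 + 19)/2 = 13.5; maximum distance = (19 − 8)/2 = 5.5.

location 13.5, max distance 5.5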